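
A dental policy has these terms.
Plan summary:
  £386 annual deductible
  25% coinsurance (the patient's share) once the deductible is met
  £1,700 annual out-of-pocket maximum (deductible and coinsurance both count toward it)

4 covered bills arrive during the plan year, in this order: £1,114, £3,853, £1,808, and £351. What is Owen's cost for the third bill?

Bill 1, £1,114: deductible takes £386, £728 remains; coinsurance £728 × 25% = £182. Cost to patient: £568. OOP to date £568.
Bill 2, £3,853: deductible already satisfied, so patient's share is 25% × £3,853 = £963.25. Cost to patient: £963.25. OOP to date £1,531.25.
Bill 3, £1,808: 25% coinsurance on £1,808 = £452. Adding that to £1,531.25 gives £1,983.25, past the £1,700 cap; patient pays only £1,700 − £1,531.25 = £168.75.

£168.75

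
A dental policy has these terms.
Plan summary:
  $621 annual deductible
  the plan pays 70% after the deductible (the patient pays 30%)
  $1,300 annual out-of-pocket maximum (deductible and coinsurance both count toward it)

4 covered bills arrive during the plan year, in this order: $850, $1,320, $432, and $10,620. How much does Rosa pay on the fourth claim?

$84.70

#1 ($850): $621 to deductible, leaving $229; coinsurance $229 × 30% = $68.70. Patient owes $689.70 (running OOP $689.70).
#2 ($1,320): deductible already satisfied, so patient's share is 30% × $1,320 = $396. Cost to patient: $396. OOP to date $1,085.70.
#3 ($432): 30% coinsurance on $432 = $129.60. Patient pays $129.60; OOP now $1,215.30.
#4 ($10,620): 30% coinsurance on $10,620 = $3,186. That would push OOP to $4,401.30, over the $1,300 cap, so patient pays $1,300 − $1,215.30 = $84.70.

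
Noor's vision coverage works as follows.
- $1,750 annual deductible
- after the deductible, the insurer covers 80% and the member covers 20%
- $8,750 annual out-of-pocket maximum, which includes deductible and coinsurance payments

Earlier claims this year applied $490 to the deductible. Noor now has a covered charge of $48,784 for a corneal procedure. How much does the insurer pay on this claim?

$40,524

Deductible still to meet: $1,750 − $490 = $1,260.
The remaining $47,524 (= $48,784 − $1,260) moves to coinsurance.
Member's 20% share of $47,524 is $9,504.80.
That puts the member's cost at $1,260 + $9,504.80 = $10,764.80 before any cap.
Adding $10,764.80 to the $490 already spent would give $11,254.80, which exceeds the $8,750 cap; the member pays just $8,750 − $490 = $8,260.
The insurer covers the remainder: $48,784 − $8,260 = $40,524.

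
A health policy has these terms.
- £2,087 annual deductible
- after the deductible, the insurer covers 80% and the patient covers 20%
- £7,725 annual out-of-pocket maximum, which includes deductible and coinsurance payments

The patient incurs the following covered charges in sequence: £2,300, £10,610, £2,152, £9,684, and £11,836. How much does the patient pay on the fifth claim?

£1,106.20

Claim 1 (£2,300): deductible takes £2,087, £213 remains; coinsurance £213 × 20% = £42.60. Patient pays £2,129.60; OOP now £2,129.60.
Claim 2 (£10,610): 20% coinsurance on £10,610 = £2,122. Patient pays £2,122; OOP now £4,251.60.
Claim 3 (£2,152): deductible already satisfied, so patient's share is 20% × £2,152 = £430.40. Patient owes £430.40 (running OOP £4,682).
Claim 4 (£9,684): deductible already satisfied, so patient's share is 20% × £9,684 = £1,936.80. Patient owes £1,936.80 (running OOP £6,618.80).
Claim 5 (£11,836): deductible already satisfied, so patient's share is 20% × £11,836 = £2,367.20. Adding that to £6,618.80 gives £8,986, past the £7,725 cap; patient pays only £7,725 − £6,618.80 = £1,106.20.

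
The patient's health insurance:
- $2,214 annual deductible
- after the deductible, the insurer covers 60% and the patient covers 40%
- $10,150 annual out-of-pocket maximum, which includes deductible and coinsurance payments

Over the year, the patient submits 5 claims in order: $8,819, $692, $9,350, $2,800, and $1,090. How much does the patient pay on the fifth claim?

Claim 1 — $8,819: deductible takes $2,214, $6,605 remains; patient's 40% is $2,642. Patient pays $4,856; OOP now $4,856.
Claim 2 — $692: deductible met; 40% of $692 = $276.80. Patient pays $276.80; OOP now $5,132.80.
Claim 3 — $9,350: deductible met; 40% of $9,350 = $3,740. Patient pays $3,740; OOP now $8,872.80.
Claim 4 — $2,800: deductible already satisfied, so patient's share is 40% × $2,800 = $1,120. Cost to patient: $1,120. OOP to date $9,992.80.
Claim 5 — $1,090: deductible met; 40% of $1,090 = $436. OOP would hit $10,428.80 > $10,150, so the cap limits the patient to $10,150 − $9,992.80 = $157.20.

$157.20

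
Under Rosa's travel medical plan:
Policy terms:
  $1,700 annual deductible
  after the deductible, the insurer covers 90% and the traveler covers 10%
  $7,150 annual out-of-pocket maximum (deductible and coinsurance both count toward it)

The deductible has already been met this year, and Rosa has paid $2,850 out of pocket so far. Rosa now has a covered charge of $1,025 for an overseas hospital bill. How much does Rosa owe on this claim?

The deductible is already satisfied, so the full bill goes to coinsurance.
Coinsurance: $1,025 × 10% = $102.50.
Year-to-date out-of-pocket becomes $2,850 + $102.50 = $2,952.50, still under the $7,150 maximum, so no cap applies.

$102.50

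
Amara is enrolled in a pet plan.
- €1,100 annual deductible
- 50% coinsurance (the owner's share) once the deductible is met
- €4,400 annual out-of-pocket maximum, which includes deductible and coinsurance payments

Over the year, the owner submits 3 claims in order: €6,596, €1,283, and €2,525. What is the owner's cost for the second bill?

€552

#1 (€6,596): €1,100 to deductible, leaving €5,496; owner's 50% is €2,748. Owner pays €3,848; OOP now €3,848.
#2 (€1,283): 50% coinsurance on €1,283 = €641.50. That would push OOP to €4,489.50, over the €4,400 cap, so owner pays €4,400 − €3,848 = €552.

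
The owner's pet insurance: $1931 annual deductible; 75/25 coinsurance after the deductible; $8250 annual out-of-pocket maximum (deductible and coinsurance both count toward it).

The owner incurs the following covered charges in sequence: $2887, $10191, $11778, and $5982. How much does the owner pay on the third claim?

$2944.50

Claim 1 — $2887: $1931 finishes the deductible; $956 goes to coinsurance; 25% of $956 = $239. Cost to owner: $2170. OOP to date $2170.
Claim 2 — $10191: 25% coinsurance on $10191 = $2547.75. Cost to owner: $2547.75. OOP to date $4717.75.
Claim 3 — $11778: 25% coinsurance on $11778 = $2944.50. Owner owes $2944.50 (running OOP $7662.25).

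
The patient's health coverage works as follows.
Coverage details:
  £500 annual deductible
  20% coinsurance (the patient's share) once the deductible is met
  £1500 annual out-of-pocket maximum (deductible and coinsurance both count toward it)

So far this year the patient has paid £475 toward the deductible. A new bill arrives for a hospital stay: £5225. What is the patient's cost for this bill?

Deductible still to meet: £500 − £475 = £25.
That leaves £5225 − £25 = £5200 for coinsurance.
Coinsurance: £5200 × 20% = £1040.
So the patient owes £25 + £1040 = £1065 before any cap.
That would bring total out-of-pocket to £1540, past the £1500 cap. The patient is capped at £1500 − £475 = £1025 on this claim.

£1025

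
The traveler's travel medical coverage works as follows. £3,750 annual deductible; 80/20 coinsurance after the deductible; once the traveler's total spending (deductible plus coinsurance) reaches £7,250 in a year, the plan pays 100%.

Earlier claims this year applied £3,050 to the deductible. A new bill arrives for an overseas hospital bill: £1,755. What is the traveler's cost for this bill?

Remaining deductible: £3,750 − £3,050 = £700.
After the £700 deductible portion, £1,755 − £700 = £1,055 is subject to coinsurance.
Coinsurance: £1,055 × 20% = £211.
So the traveler owes £700 + £211 = £911 before any cap.
Total out-of-pocket so far would be £3,050 + £911 = £3,961, below the £7,250 cap — no reduction.

£911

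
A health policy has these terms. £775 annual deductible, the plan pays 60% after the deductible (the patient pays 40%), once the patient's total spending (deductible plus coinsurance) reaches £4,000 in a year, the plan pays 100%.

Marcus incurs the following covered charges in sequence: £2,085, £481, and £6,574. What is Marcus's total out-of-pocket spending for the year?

£4,000

Claim 1 — £2,085: £775 to deductible, leaving £1,310; coinsurance £1,310 × 40% = £524. Patient owes £1,299 (running OOP £1,299).
Claim 2 — £481: deductible already satisfied, so patient's share is 40% × £481 = £192.40. Cost to patient: £192.40. OOP to date £1,491.40.
Claim 3 — £6,574: deductible already satisfied, so patient's share is 40% × £6,574 = £2,629.60. That would push OOP to £4,121, over the £4,000 cap, so patient pays £4,000 − £1,491.40 = £2,508.60.
Total paid by the patient: £1,299 + £192.40 + £2,508.60 = £4,000.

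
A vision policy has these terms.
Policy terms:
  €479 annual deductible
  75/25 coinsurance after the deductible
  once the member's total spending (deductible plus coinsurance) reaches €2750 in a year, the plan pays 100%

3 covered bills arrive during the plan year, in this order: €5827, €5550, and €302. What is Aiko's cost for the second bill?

€934

#1 (€5827): deductible takes €479, €5348 remains; coinsurance €5348 × 25% = €1337. Member owes €1816 (running OOP €1816).
#2 (€5550): deductible already satisfied, so member's share is 25% × €5550 = €1387.50. Adding that to €1816 gives €3203.50, past the €2750 cap; member pays only €2750 − €1816 = €934.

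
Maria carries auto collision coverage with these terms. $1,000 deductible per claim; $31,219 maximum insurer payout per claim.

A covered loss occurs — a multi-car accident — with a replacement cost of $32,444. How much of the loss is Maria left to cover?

After the deductible, $32,444 − $1,000 = $31,444 remains.
The $31,219 per-incident cap binds; insurer pays $31,219.
The driver bears the rest of the original loss: $32,444 − $31,219 = $1,225.

$1,225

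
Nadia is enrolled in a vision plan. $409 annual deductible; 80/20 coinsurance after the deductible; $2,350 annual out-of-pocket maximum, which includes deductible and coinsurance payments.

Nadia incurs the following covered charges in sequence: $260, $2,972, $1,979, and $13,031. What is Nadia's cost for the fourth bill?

$980.60

Claim 1 — $260: entire amount goes to the deductible. Member owes $260 (running OOP $260).
Claim 2 — $2,972: deductible takes $149, $2,823 remains; 20% of $2,823 = $564.60. Member owes $713.60 (running OOP $973.60).
Claim 3 — $1,979: deductible met; 20% of $1,979 = $395.80. Member pays $395.80; OOP now $1,369.40.
Claim 4 — $13,031: 20% coinsurance on $13,031 = $2,606.20. OOP would hit $3,975.60 > $2,350, so the cap limits the member to $2,350 − $1,369.40 = $980.60.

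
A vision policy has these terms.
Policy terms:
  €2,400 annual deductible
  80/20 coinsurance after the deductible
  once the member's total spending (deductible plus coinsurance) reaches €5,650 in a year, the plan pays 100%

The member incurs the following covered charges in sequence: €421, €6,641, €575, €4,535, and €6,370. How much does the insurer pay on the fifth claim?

€5,096

#1 (€421): fully absorbed by the deductible. Cost to member: €421. OOP to date €421. Insurer: €421 − €421 = €0.
#2 (€6,641): €1,979 finishes the deductible; €4,662 goes to coinsurance; member's 20% is €932.40. Member owes €2,911.40 (running OOP €3,332.40). Insurer: €6,641 − €2,911.40 = €3,729.60.
#3 (€575): deductible already satisfied, so member's share is 20% × €575 = €115. Cost to member: €115. OOP to date €3,447.40. Insurer: €575 − €115 = €460.
#4 (€4,535): deductible met; 20% of €4,535 = €907. Member pays €907; OOP now €4,354.40. Insurer: €4,535 − €907 = €3,628.
#5 (€6,370): deductible met; 20% of €6,370 = €1,274. Member owes €1,274 (running OOP €5,628.40). Insurer: €6,370 − €1,274 = €5,096.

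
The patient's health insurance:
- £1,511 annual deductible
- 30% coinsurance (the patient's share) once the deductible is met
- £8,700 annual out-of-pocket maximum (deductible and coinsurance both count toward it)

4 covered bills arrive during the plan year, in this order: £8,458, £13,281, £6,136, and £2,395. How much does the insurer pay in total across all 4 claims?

#1 (£8,458): deductible takes £1,511, £6,947 remains; 30% of £6,947 = £2,084.10. Patient pays £3,595.10; OOP now £3,595.10. Plan pays £8,458 − £3,595.10 = £4,862.90.
#2 (£13,281): deductible met; 30% of £13,281 = £3,984.30. Patient owes £3,984.30 (running OOP £7,579.40). Plan pays £13,281 − £3,984.30 = £9,296.70.
#3 (£6,136): deductible met; 30% of £6,136 = £1,840.80. OOP would hit £9,420.20 > £8,700, so the cap limits the patient to £8,700 − £7,579.40 = £1,120.60. Plan pays £6,136 − £1,120.60 = £5,015.40.
#4 (£2,395): deductible met; 30% of £2,395 = £718.50. OOP would hit £9,418.50 > £8,700, so the cap limits the patient to £8,700 − £8,700 = £0. Insurer: £2,395 − £0 = £2,395.
Insurer total = bills − patient's total = £30,270 − £8,700 = £21,570.

£21,570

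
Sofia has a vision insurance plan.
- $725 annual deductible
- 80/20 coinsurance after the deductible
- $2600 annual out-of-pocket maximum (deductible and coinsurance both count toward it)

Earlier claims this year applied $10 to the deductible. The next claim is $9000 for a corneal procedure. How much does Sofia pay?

$10 of the $725 deductible is already met, leaving $715.
That leaves $9000 − $715 = $8285 for coinsurance.
20% of $8285 = $1657 falls to the member.
That puts the member's cost at $715 + $1657 = $2372 before any cap.
Total out-of-pocket so far would be $10 + $2372 = $2382, below the $2600 cap — no reduction.

$2372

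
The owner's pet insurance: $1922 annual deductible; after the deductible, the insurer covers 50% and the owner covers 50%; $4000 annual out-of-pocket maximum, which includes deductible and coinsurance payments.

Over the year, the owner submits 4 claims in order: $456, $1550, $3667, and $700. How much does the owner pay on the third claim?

$1833.50

Claim 1 ($456): entire amount goes to the deductible. Owner owes $456 (running OOP $456).
Claim 2 ($1550): $1466 finishes the deductible; $84 goes to coinsurance; coinsurance $84 × 50% = $42. Owner owes $1508 (running OOP $1964).
Claim 3 ($3667): 50% coinsurance on $3667 = $1833.50. Cost to owner: $1833.50. OOP to date $3797.50.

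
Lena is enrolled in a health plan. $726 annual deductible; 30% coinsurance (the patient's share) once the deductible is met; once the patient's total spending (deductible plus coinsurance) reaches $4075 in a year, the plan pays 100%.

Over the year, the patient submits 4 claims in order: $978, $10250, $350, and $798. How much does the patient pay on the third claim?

$105

Claim 1 — $978: $726 finishes the deductible; $252 goes to coinsurance; patient's 30% is $75.60. Cost to patient: $801.60. OOP to date $801.60.
Claim 2 — $10250: 30% coinsurance on $10250 = $3075. Cost to patient: $3075. OOP to date $3876.60.
Claim 3 — $350: deductible already satisfied, so patient's share is 30% × $350 = $105. Patient owes $105 (running OOP $3981.60).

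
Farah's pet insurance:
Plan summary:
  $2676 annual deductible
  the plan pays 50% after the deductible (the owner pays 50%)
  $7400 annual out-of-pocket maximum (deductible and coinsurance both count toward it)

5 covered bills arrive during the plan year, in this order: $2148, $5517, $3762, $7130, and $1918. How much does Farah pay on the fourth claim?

Bill 1, $2148: entire amount goes to the deductible. Owner pays $2148; OOP now $2148.
Bill 2, $5517: deductible takes $528, $4989 remains; coinsurance $4989 × 50% = $2494.50. Cost to owner: $3022.50. OOP to date $5170.50.
Bill 3, $3762: deductible met; 50% of $3762 = $1881. Cost to owner: $1881. OOP to date $7051.50.
Bill 4, $7130: deductible already satisfied, so owner's share is 50% × $7130 = $3565. Adding that to $7051.50 gives $10616.50, past the $7400 cap; owner pays only $7400 − $7051.50 = $348.50.

$348.50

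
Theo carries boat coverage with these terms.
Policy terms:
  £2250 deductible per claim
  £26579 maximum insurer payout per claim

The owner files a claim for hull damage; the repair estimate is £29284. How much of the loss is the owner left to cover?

Less the £2250 deductible: £29284 − £2250 = £27034.
£27034 exceeds the £26579 limit, so the insurer pays the limit: £26579.
The owner bears the rest of the original loss: £29284 − £26579 = £2705.

£2705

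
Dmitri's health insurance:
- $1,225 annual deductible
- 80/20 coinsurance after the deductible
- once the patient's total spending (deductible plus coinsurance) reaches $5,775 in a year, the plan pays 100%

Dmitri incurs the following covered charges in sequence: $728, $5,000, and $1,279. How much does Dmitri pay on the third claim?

#1 ($728): all of it applies to the deductible. Patient owes $728 (running OOP $728).
#2 ($5,000): $497 to deductible, leaving $4,503; patient's 20% is $900.60. Cost to patient: $1,397.60. OOP to date $2,125.60.
#3 ($1,279): deductible already satisfied, so patient's share is 20% × $1,279 = $255.80. Patient pays $255.80; OOP now $2,381.40.

$255.80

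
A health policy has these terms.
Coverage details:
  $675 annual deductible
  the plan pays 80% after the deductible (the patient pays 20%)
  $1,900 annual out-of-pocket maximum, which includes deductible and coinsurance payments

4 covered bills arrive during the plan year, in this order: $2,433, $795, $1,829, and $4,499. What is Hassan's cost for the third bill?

Bill 1, $2,433: $675 finishes the deductible; $1,758 goes to coinsurance; coinsurance $1,758 × 20% = $351.60. Patient owes $1,026.60 (running OOP $1,026.60).
Bill 2, $795: 20% coinsurance on $795 = $159. Patient pays $159; OOP now $1,185.60.
Bill 3, $1,829: 20% coinsurance on $1,829 = $365.80. Cost to patient: $365.80. OOP to date $1,551.40.

$365.80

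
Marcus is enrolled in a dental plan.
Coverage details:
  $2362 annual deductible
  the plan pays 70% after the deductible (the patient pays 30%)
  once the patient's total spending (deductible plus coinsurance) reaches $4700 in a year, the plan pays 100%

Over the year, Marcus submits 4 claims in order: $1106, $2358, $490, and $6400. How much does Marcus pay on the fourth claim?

Claim 1 ($1106): entire amount goes to the deductible. Patient owes $1106 (running OOP $1106).
Claim 2 ($2358): deductible takes $1256, $1102 remains; coinsurance $1102 × 30% = $330.60. Patient pays $1586.60; OOP now $2692.60.
Claim 3 ($490): 30% coinsurance on $490 = $147. Patient pays $147; OOP now $2839.60.
Claim 4 ($6400): 30% coinsurance on $6400 = $1920. That would push OOP to $4759.60, over the $4700 cap, so patient pays $4700 − $2839.60 = $1860.40.

$1860.40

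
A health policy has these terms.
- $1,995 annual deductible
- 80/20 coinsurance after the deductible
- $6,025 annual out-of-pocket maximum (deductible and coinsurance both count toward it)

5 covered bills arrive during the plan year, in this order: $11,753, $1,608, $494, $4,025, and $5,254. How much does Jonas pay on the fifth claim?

$853

Bill 1, $11,753: $1,995 to deductible, leaving $9,758; 20% of $9,758 = $1,951.60. Patient pays $3,946.60; OOP now $3,946.60.
Bill 2, $1,608: 20% coinsurance on $1,608 = $321.60. Patient pays $321.60; OOP now $4,268.20.
Bill 3, $494: deductible met; 20% of $494 = $98.80. Patient owes $98.80 (running OOP $4,367).
Bill 4, $4,025: deductible met; 20% of $4,025 = $805. Patient pays $805; OOP now $5,172.
Bill 5, $5,254: deductible met; 20% of $5,254 = $1,050.80. OOP would hit $6,222.80 > $6,025, so the cap limits the patient to $6,025 − $5,172 = $853.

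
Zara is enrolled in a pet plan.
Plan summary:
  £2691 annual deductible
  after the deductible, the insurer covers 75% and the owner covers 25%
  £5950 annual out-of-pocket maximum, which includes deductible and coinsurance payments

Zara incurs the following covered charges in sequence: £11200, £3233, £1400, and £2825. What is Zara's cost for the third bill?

£323.50

Claim 1 — £11200: £2691 finishes the deductible; £8509 goes to coinsurance; coinsurance £8509 × 25% = £2127.25. Owner owes £4818.25 (running OOP £4818.25).
Claim 2 — £3233: 25% coinsurance on £3233 = £808.25. Cost to owner: £808.25. OOP to date £5626.50.
Claim 3 — £1400: 25% coinsurance on £1400 = £350. That would push OOP to £5976.50, over the £5950 cap, so owner pays £5950 − £5626.50 = £323.50.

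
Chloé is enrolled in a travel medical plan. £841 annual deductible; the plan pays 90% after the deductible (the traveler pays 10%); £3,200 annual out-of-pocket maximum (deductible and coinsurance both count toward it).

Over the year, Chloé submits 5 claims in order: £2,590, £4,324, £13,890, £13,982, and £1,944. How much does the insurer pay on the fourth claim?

£13,619.30

Claim 1 — £2,590: £841 to deductible, leaving £1,749; 10% of £1,749 = £174.90. Traveler owes £1,015.90 (running OOP £1,015.90). Plan pays £2,590 − £1,015.90 = £1,574.10.
Claim 2 — £4,324: 10% coinsurance on £4,324 = £432.40. Cost to traveler: £432.40. OOP to date £1,448.30. Plan pays £4,324 − £432.40 = £3,891.60.
Claim 3 — £13,890: 10% coinsurance on £13,890 = £1,389. Traveler owes £1,389 (running OOP £2,837.30). Insurer: £13,890 − £1,389 = £12,501.
Claim 4 — £13,982: deductible met; 10% of £13,982 = £1,398.20. OOP would hit £4,235.50 > £3,200, so the cap limits the traveler to £3,200 − £2,837.30 = £362.70. Plan pays £13,982 − £362.70 = £13,619.30.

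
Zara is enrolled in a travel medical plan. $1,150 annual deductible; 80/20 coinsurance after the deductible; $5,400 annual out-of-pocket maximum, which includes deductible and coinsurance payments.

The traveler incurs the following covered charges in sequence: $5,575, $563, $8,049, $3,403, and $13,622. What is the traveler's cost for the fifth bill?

$962

Claim 1 ($5,575): deductible takes $1,150, $4,425 remains; traveler's 20% is $885. Cost to traveler: $2,035. OOP to date $2,035.
Claim 2 ($563): deductible already satisfied, so traveler's share is 20% × $563 = $112.60. Cost to traveler: $112.60. OOP to date $2,147.60.
Claim 3 ($8,049): 20% coinsurance on $8,049 = $1,609.80. Cost to traveler: $1,609.80. OOP to date $3,757.40.
Claim 4 ($3,403): deductible already satisfied, so traveler's share is 20% × $3,403 = $680.60. Cost to traveler: $680.60. OOP to date $4,438.
Claim 5 ($13,622): deductible met; 20% of $13,622 = $2,724.40. That would push OOP to $7,162.40, over the $5,400 cap, so traveler pays $5,400 − $4,438 = $962.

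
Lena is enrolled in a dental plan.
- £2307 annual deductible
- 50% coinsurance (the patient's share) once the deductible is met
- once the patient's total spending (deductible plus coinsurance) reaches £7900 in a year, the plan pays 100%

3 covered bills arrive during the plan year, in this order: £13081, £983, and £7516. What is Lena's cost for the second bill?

#1 (£13081): £2307 to deductible, leaving £10774; patient's 50% is £5387. Patient owes £7694 (running OOP £7694).
#2 (£983): deductible already satisfied, so patient's share is 50% × £983 = £491.50. Adding that to £7694 gives £8185.50, past the £7900 cap; patient pays only £7900 − £7694 = £206.

£206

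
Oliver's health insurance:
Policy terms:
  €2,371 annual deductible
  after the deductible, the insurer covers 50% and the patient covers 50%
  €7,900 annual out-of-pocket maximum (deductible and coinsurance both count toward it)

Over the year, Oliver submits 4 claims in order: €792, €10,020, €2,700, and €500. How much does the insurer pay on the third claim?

Bill 1, €792: fully absorbed by the deductible. Patient owes €792 (running OOP €792). Plan pays €792 − €792 = €0.
Bill 2, €10,020: €1,579 to deductible, leaving €8,441; 50% of €8,441 = €4,220.50. Patient owes €5,799.50 (running OOP €6,591.50). Plan pays €10,020 − €5,799.50 = €4,220.50.
Bill 3, €2,700: 50% coinsurance on €2,700 = €1,350. OOP would hit €7,941.50 > €7,900, so the cap limits the patient to €7,900 − €6,591.50 = €1,308.50. Plan pays €2,700 − €1,308.50 = €1,391.50.

€1,391.50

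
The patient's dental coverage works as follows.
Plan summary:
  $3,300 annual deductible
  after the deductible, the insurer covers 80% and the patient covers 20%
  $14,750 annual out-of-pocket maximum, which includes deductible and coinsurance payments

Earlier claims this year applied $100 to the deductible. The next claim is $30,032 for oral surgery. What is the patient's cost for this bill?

$8,566.40

$100 of the $3,300 deductible is already met, leaving $3,200.
The remaining $26,832 (= $30,032 − $3,200) moves to coinsurance.
20% of $26,832 = $5,366.40 falls to the patient.
That puts the patient's cost at $3,200 + $5,366.40 = $8,566.40 before any cap.
Cumulative spending $100 + $8,566.40 = $8,666.40 stays under the $14,750 maximum.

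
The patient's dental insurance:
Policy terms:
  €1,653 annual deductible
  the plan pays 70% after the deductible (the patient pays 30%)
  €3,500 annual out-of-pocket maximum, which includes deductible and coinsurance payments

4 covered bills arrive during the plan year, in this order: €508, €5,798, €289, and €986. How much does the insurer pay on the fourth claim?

Claim 1 (€508): fully absorbed by the deductible. Cost to patient: €508. OOP to date €508. Insurer: €508 − €508 = €0.
Claim 2 (€5,798): deductible takes €1,145, €4,653 remains; coinsurance €4,653 × 30% = €1,395.90. Cost to patient: €2,540.90. OOP to date €3,048.90. Plan pays €5,798 − €2,540.90 = €3,257.10.
Claim 3 (€289): 30% coinsurance on €289 = €86.70. Cost to patient: €86.70. OOP to date €3,135.60. Insurer: €289 − €86.70 = €202.30.
Claim 4 (€986): 30% coinsurance on €986 = €295.80. Patient owes €295.80 (running OOP €3,431.40). Plan pays €986 − €295.80 = €690.20.

€690.20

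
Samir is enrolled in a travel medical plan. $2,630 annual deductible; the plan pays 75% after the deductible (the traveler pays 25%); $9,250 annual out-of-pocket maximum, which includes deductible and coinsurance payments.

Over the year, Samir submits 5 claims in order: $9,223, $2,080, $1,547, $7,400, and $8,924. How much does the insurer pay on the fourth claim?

Claim 1 ($9,223): deductible takes $2,630, $6,593 remains; coinsurance $6,593 × 25% = $1,648.25. Traveler owes $4,278.25 (running OOP $4,278.25). Plan pays $9,223 − $4,278.25 = $4,944.75.
Claim 2 ($2,080): 25% coinsurance on $2,080 = $520. Traveler pays $520; OOP now $4,798.25. Plan pays $2,080 − $520 = $1,560.
Claim 3 ($1,547): deductible already satisfied, so traveler's share is 25% × $1,547 = $386.75. Traveler owes $386.75 (running OOP $5,185). Insurer: $1,547 − $386.75 = $1,160.25.
Claim 4 ($7,400): deductible met; 25% of $7,400 = $1,850. Traveler pays $1,850; OOP now $7,035. Insurer: $7,400 − $1,850 = $5,550.

$5,550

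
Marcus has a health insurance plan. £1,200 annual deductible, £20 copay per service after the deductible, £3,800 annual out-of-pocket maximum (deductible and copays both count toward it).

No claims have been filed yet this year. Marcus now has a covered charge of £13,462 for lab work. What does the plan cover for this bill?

£12,242

The full £1,200 deductible is still open; £1,200 of this bill applies to it.
That leaves £13,462 − £1,200 = £12,262 for the copay.
Copay on this service: £20.
So the patient owes £1,200 + £20 = £1,220 before any cap.
Total out-of-pocket so far would be £0 + £1,220 = £1,220, below the £3,800 cap — no reduction.
The plan picks up £13,462 − £1,220 = £12,242.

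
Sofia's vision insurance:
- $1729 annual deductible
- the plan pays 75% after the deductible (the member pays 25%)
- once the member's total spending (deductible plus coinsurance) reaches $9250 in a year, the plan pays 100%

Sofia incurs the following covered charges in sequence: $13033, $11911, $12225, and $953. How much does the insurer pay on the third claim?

$10507.75

Claim 1 — $13033: $1729 to deductible, leaving $11304; member's 25% is $2826. Cost to member: $4555. OOP to date $4555. Plan pays $13033 − $4555 = $8478.
Claim 2 — $11911: deductible met; 25% of $11911 = $2977.75. Member pays $2977.75; OOP now $7532.75. Plan pays $11911 − $2977.75 = $8933.25.
Claim 3 — $12225: deductible already satisfied, so member's share is 25% × $12225 = $3056.25. Adding that to $7532.75 gives $10589, past the $9250 cap; member pays only $9250 − $7532.75 = $1717.25. Insurer: $12225 − $1717.25 = $10507.75.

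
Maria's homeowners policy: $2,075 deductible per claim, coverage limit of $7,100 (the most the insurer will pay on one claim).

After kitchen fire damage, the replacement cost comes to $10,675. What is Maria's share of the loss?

After the deductible, $10,675 − $2,075 = $8,600 remains.
$8,600 exceeds the $7,100 limit, so the insurer pays the limit: $7,100.
Homeowner's share is the uncovered remainder: $10,675 − $7,100 = $3,575.

$3,575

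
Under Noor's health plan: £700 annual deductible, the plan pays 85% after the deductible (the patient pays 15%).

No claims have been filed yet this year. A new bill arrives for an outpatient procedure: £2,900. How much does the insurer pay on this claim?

Deductible not yet touched, so the first £700 of the bill goes to the deductible.
That leaves £2,900 − £700 = £2,200 for coinsurance.
15% of £2,200 = £330 falls to the patient.
Patient responsibility: £700 + £330 = £1,030.
Insurer pays the balance: £2,900 − £1,030 = £1,870.

£1,870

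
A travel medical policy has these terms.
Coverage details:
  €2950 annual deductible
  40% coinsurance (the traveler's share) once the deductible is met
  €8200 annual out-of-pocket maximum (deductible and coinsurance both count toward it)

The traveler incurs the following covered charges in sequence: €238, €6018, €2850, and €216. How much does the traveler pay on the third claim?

Claim 1 (€238): entire amount goes to the deductible. Cost to traveler: €238. OOP to date €238.
Claim 2 (€6018): deductible takes €2712, €3306 remains; traveler's 40% is €1322.40. Traveler owes €4034.40 (running OOP €4272.40).
Claim 3 (€2850): 40% coinsurance on €2850 = €1140. Traveler pays €1140; OOP now €5412.40.

€1140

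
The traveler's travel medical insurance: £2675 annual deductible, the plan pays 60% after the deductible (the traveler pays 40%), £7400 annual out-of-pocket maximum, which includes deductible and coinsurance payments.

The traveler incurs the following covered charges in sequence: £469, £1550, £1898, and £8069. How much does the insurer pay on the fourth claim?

Claim 1 — £469: entire amount goes to the deductible. Traveler pays £469; OOP now £469. Plan pays £469 − £469 = £0.
Claim 2 — £1550: fully absorbed by the deductible. Traveler pays £1550; OOP now £2019. Plan pays £1550 − £1550 = £0.
Claim 3 — £1898: deductible takes £656, £1242 remains; traveler's 40% is £496.80. Traveler owes £1152.80 (running OOP £3171.80). Plan pays £1898 − £1152.80 = £745.20.
Claim 4 — £8069: deductible met; 40% of £8069 = £3227.60. Traveler pays £3227.60; OOP now £6399.40. Plan pays £8069 − £3227.60 = £4841.40.

£4841.40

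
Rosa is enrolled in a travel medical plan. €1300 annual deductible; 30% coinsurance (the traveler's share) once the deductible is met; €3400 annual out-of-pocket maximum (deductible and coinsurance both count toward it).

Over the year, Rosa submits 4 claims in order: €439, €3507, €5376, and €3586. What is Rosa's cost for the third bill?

€1306.20

#1 (€439): entire amount goes to the deductible. Traveler owes €439 (running OOP €439).
#2 (€3507): €861 finishes the deductible; €2646 goes to coinsurance; coinsurance €2646 × 30% = €793.80. Cost to traveler: €1654.80. OOP to date €2093.80.
#3 (€5376): deductible met; 30% of €5376 = €1612.80. Adding that to €2093.80 gives €3706.60, past the €3400 cap; traveler pays only €3400 − €2093.80 = €1306.20.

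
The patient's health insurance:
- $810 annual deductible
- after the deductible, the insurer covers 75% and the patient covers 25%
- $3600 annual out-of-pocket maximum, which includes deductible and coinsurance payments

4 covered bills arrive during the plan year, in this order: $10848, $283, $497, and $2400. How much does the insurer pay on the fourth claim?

$2314.50

Bill 1, $10848: deductible takes $810, $10038 remains; 25% of $10038 = $2509.50. Patient pays $3319.50; OOP now $3319.50. Plan pays $10848 − $3319.50 = $7528.50.
Bill 2, $283: 25% coinsurance on $283 = $70.75. Patient owes $70.75 (running OOP $3390.25). Plan pays $283 − $70.75 = $212.25.
Bill 3, $497: deductible already satisfied, so patient's share is 25% × $497 = $124.25. Cost to patient: $124.25. OOP to date $3514.50. Plan pays $497 − $124.25 = $372.75.
Bill 4, $2400: 25% coinsurance on $2400 = $600. That would push OOP to $4114.50, over the $3600 cap, so patient pays $3600 − $3514.50 = $85.50. Insurer: $2400 − $85.50 = $2314.50.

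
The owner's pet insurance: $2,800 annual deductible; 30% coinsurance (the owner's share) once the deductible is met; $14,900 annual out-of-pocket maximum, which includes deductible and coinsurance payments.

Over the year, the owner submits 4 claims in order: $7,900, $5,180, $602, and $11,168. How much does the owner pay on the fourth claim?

$3,350.40

Bill 1, $7,900: $2,800 to deductible, leaving $5,100; coinsurance $5,100 × 30% = $1,530. Owner pays $4,330; OOP now $4,330.
Bill 2, $5,180: deductible already satisfied, so owner's share is 30% × $5,180 = $1,554. Cost to owner: $1,554. OOP to date $5,884.
Bill 3, $602: deductible met; 30% of $602 = $180.60. Cost to owner: $180.60. OOP to date $6,064.60.
Bill 4, $11,168: 30% coinsurance on $11,168 = $3,350.40. Owner pays $3,350.40; OOP now $9,415.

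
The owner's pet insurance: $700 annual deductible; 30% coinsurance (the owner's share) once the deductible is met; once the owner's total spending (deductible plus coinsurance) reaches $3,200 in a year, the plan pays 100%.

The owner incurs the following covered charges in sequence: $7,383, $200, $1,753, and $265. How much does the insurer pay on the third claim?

Bill 1, $7,383: $700 to deductible, leaving $6,683; 30% of $6,683 = $2,004.90. Owner owes $2,704.90 (running OOP $2,704.90). Insurer: $7,383 − $2,704.90 = $4,678.10.
Bill 2, $200: deductible already satisfied, so owner's share is 30% × $200 = $60. Cost to owner: $60. OOP to date $2,764.90. Plan pays $200 − $60 = $140.
Bill 3, $1,753: deductible already satisfied, so owner's share is 30% × $1,753 = $525.90. That would push OOP to $3,290.80, over the $3,200 cap, so owner pays $3,200 − $2,764.90 = $435.10. Insurer: $1,753 − $435.10 = $1,317.90.

$1,317.90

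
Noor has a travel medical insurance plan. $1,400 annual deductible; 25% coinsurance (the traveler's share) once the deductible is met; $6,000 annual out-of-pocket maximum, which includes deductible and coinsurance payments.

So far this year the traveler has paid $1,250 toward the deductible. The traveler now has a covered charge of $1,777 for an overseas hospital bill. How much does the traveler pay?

Deductible still to meet: $1,400 − $1,250 = $150.
That leaves $1,777 − $150 = $1,627 for coinsurance.
Traveler's 25% share of $1,627 is $406.75.
Traveler responsibility before any cap: $150 + $406.75 = $556.75.
Total out-of-pocket so far would be $1,250 + $556.75 = $1,806.75, below the $6,000 cap — no reduction.

$556.75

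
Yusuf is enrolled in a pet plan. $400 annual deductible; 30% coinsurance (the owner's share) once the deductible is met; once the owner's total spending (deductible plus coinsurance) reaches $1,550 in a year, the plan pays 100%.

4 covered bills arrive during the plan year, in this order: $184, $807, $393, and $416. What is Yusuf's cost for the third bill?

#1 ($184): all of it applies to the deductible. Owner owes $184 (running OOP $184).
#2 ($807): $216 to deductible, leaving $591; owner's 30% is $177.30. Owner pays $393.30; OOP now $577.30.
#3 ($393): 30% coinsurance on $393 = $117.90. Owner owes $117.90 (running OOP $695.20).

$117.90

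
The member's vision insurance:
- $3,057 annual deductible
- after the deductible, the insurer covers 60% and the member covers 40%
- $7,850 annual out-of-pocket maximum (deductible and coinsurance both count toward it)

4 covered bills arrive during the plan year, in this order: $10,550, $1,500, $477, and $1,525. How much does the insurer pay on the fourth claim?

$915

Bill 1, $10,550: deductible takes $3,057, $7,493 remains; member's 40% is $2,997.20. Cost to member: $6,054.20. OOP to date $6,054.20. Insurer: $10,550 − $6,054.20 = $4,495.80.
Bill 2, $1,500: deductible already satisfied, so member's share is 40% × $1,500 = $600. Cost to member: $600. OOP to date $6,654.20. Plan pays $1,500 − $600 = $900.
Bill 3, $477: deductible already satisfied, so member's share is 40% × $477 = $190.80. Member owes $190.80 (running OOP $6,845). Plan pays $477 − $190.80 = $286.20.
Bill 4, $1,525: deductible already satisfied, so member's share is 40% × $1,525 = $610. Member owes $610 (running OOP $7,455). Plan pays $1,525 − $610 = $915.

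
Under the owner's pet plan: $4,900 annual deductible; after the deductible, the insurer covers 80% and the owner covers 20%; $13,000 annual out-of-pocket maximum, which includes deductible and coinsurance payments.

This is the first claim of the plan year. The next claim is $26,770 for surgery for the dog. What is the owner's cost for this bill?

$9,274

Nothing has been paid toward the $4,900 deductible, so the first $4,900 of this charge is applied there.
After the $4,900 deductible portion, $26,770 − $4,900 = $21,870 is subject to coinsurance.
20% of $21,870 = $4,374 falls to the owner.
So the owner owes $4,900 + $4,374 = $9,274 before any cap.
Cumulative spending $0 + $9,274 = $9,274 stays under the $13,000 maximum.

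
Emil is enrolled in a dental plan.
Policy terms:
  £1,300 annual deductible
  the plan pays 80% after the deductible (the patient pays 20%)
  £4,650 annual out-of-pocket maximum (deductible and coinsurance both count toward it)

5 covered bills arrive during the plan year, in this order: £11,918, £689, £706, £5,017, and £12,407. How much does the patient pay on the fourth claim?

#1 (£11,918): £1,300 finishes the deductible; £10,618 goes to coinsurance; 20% of £10,618 = £2,123.60. Patient owes £3,423.60 (running OOP £3,423.60).
#2 (£689): deductible already satisfied, so patient's share is 20% × £689 = £137.80. Cost to patient: £137.80. OOP to date £3,561.40.
#3 (£706): deductible met; 20% of £706 = £141.20. Cost to patient: £141.20. OOP to date £3,702.60.
#4 (£5,017): deductible met; 20% of £5,017 = £1,003.40. That would push OOP to £4,706, over the £4,650 cap, so patient pays £4,650 − £3,702.60 = £947.40.

£947.40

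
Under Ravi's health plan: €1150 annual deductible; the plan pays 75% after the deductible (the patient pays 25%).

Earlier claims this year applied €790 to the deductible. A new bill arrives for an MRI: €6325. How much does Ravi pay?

€1851.25

€790 of the €1150 deductible is already met, leaving €360.
The remaining €5965 (= €6325 − €360) moves to coinsurance.
Coinsurance: €5965 × 25% = €1491.25.
Patient responsibility: €360 + €1491.25 = €1851.25.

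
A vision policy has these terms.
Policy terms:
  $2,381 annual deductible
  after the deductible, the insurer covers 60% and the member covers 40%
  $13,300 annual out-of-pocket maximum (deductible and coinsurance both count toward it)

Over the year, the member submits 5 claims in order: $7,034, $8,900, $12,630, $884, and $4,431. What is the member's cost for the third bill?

Claim 1 ($7,034): $2,381 finishes the deductible; $4,653 goes to coinsurance; coinsurance $4,653 × 40% = $1,861.20. Member pays $4,242.20; OOP now $4,242.20.
Claim 2 ($8,900): 40% coinsurance on $8,900 = $3,560. Member owes $3,560 (running OOP $7,802.20).
Claim 3 ($12,630): deductible met; 40% of $12,630 = $5,052. Member pays $5,052; OOP now $12,854.20.

$5,052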